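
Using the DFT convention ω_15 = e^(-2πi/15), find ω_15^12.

ω_15^12 = e^(-2πi·12/15)
= cos(-2π·12/15) + i·sin(-2π·12/15)
= cos(-24π/15) + i·sin(-24π/15)

ω_15^12 = cos(-24π/15) + i·sin(-24π/15) = 0.3090+0.9511i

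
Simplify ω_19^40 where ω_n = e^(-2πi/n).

Since ω_19^19 = 1, powers reduce modulo 19.
40 mod 19 = 2
So ω_19^40 = ω_19^2 = e^(-2πi·2/19)

ω_19^40 = ω_19^2 = 0.7891-0.6142i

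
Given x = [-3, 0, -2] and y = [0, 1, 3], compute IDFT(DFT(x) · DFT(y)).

(x ⊛ y)[n] = Σ(m=0 to 2) x[m] · y[(n-m) mod 3]

Computing each output sample:
(x ⊛ y)[0] = -2
(x ⊛ y)[1] = -9
(x ⊛ y)[2] = -9

x ⊛ y = [-2, -9, -9]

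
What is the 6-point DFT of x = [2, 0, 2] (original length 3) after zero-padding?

Original 3-point DFT: [4, 1.0000+1.7321i, 1.0000-1.7321i]
Zero-padded 6-point DFT provides frequency interpolation.

DFT_6([x, 0, ...]) = [4, 1.0000-1.7321i, 1.0000+1.7321i, 4, 1.0000-1.7321i, 1.0000+1.7321i]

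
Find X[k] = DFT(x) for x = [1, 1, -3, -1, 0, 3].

X[k] = Σ(n=0 to 5) x[n] · ω_6^(nk)
where ω_6 = e^(-2πi/6)

Computing each X[k]:
X[0] = 1
X[1] = 5.5000+4.3301i
X[2] = -0.5000-0.8660i
X[3] = -5
X[4] = -0.5000+0.8660i
X[5] = 5.5000-4.3301i

X = [1, 5.5000+4.3301i, -0.5000-0.8660i, -5, -0.5000+0.8660i, 5.5000-4.3301i]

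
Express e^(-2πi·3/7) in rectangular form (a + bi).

ω_7^3 = e^(-2πi·3/7)
= cos(-2π·3/7) + i·sin(-2π·3/7)
= cos(-6π/7) + i·sin(-6π/7)

ω_7^3 = cos(-6π/7) + i·sin(-6π/7) = -0.9010-0.4339i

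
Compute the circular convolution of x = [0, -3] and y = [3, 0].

(x ⊛ y)[n] = Σ(m=0 to 1) x[m] · y[(n-m) mod 2]

Computing each output sample:
(x ⊛ y)[0] = 0
(x ⊛ y)[1] = -9

x ⊛ y = [0, -9]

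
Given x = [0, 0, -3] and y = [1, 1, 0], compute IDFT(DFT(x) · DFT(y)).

(x ⊛ y)[n] = Σ(m=0 to 2) x[m] · y[(n-m) mod 3]

Computing each output sample:
(x ⊛ y)[0] = -3
(x ⊛ y)[1] = 0
(x ⊛ y)[2] = -3

x ⊛ y = [-3, 0, -3]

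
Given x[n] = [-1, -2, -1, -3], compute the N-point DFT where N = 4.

X[k] = Σ(n=0 to 3) x[n] · ω_4^(nk)
where ω_4 = e^(-2πi/4)

Computing each X[k]:
X[0] = -7
X[1] = -1i
X[2] = 3
X[3] = 1i

X = [-7, -1i, 3, 1i]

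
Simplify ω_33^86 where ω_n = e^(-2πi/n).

Since ω_33^33 = 1, powers reduce modulo 33.
86 mod 33 = 20
So ω_33^86 = ω_33^20 = e^(-2πi·20/33)

ω_33^86 = ω_33^20 = -0.7861+0.6182i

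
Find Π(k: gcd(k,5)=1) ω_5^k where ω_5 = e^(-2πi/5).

The primitive 5th roots of unity are ω_5^k for k coprime to 5: k ∈ {1, 2, 3, 4}
Their product equals the constant term of the cyclotomic polynomial Φ_5(x) up to sign.
For n ≥ 3, the product of all primitive nth roots of unity is 1. (For n=1 it is 1; for n=2 it is -1.)

1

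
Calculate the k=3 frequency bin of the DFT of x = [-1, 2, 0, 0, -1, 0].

X[3] = Σ(n=0 to 5) x[n] · ω_6^(3n) where ω_6 = e^(-2πi/6)
= (-1)·ω_6^0 + (2)·ω_6^3 + (0)·ω_6^6 + (0)·ω_6^9 + (-1)·ω_6^12 + (0)·ω_6^15

X[3] = -4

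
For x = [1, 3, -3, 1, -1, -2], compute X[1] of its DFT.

X[1] = Σ(n=0 to 5) x[n] · ω_6^(1n) where ω_6 = e^(-2πi/6)
= (1)·ω_6^0 + (3)·ω_6^1 + (-3)·ω_6^2 + (1)·ω_6^3 + (-1)·ω_6^4 + (-2)·ω_6^5

X[1] = 2.5000-2.5981i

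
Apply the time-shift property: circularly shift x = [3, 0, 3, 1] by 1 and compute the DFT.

Time shift by 1: X_shifted[k] = ω_4^(1k) · X[k]
Shifted x = [1, 3, 0, 3]

DFT(x[n-1]) = [7, 1, -5, 1]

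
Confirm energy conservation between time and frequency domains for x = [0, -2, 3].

Time domain:
Σ|x[n]|² = |0|² + |-2|² + |3|² = 13.0000

Frequency domain:
(1/3)Σ|X[k]|² = (1/3)(|1|² + |-0.5000+4.3301i|² + |-0.5000-4.3301i|²) = (1/3)·39.0000 = 13.0000

Both sides agree, confirming Parseval's theorem.

Σ|x[n]|² = (1/N)Σ|X[k]|² = 13.0000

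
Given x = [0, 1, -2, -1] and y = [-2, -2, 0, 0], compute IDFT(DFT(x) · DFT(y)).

(x ⊛ y)[n] = Σ(m=0 to 3) x[m] · y[(n-m) mod 4]

Computing each output sample:
(x ⊛ y)[0] = 2
(x ⊛ y)[1] = -2
(x ⊛ y)[2] = 2
(x ⊛ y)[3] = 6

x ⊛ y = [2, -2, 2, 6]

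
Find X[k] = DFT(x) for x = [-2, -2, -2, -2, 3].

X[k] = Σ(n=0 to 4) x[n] · ω_5^(nk)
where ω_5 = e^(-2πi/5)

Computing each X[k]:
X[0] = -5
X[1] = 1.5451+4.7553i
X[2] = -4.0451+2.9389i
X[3] = -4.0451-2.9389i
X[4] = 1.5451-4.7553i

X = [-5, 1.5451+4.7553i, -4.0451+2.9389i, -4.0451-2.9389i, 1.5451-4.7553i]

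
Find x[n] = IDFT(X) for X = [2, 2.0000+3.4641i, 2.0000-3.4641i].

x[n] = (1/3) Σ(k=0 to 2) X[k] · e^(2πikn/3)

Computing each x[n]:
x[0] = 2
x[1] = -2
x[2] = 2

x = [2, -2, 2]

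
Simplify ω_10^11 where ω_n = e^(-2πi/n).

Since ω_10^10 = 1, powers reduce modulo 10.
11 mod 10 = 1
So ω_10^11 = ω_10^1 = e^(-2πi·1/10)

ω_10^11 = ω_10^1 = 0.8090-0.5878i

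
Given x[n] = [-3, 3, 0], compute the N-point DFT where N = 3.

X[k] = Σ(n=0 to 2) x[n] · ω_3^(nk)
where ω_3 = e^(-2πi/3)

Computing each X[k]:
X[0] = 0
X[1] = -4.5000-2.5981i
X[2] = -4.5000+2.5981i

X = [0, -4.5000-2.5981i, -4.5000+2.5981i]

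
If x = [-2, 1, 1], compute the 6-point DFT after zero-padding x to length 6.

Original 3-point DFT: [0, -3, -3]
Zero-padded 6-point DFT provides frequency interpolation.

DFT_6([x, 0, ...]) = [0, -2.0000-1.7321i, -3, -2, -3, -2.0000+1.7321i]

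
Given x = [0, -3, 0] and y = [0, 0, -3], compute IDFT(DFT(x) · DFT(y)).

(x ⊛ y)[n] = Σ(m=0 to 2) x[m] · y[(n-m) mod 3]

Computing each output sample:
(x ⊛ y)[0] = 9
(x ⊛ y)[1] = 0
(x ⊛ y)[2] = 0

x ⊛ y = [9, 0, 0]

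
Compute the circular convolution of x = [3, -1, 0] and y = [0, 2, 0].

(x ⊛ y)[n] = Σ(m=0 to 2) x[m] · y[(n-m) mod 3]

Computing each output sample:
(x ⊛ y)[0] = 0
(x ⊛ y)[1] = 6
(x ⊛ y)[2] = -2

x ⊛ y = [0, 6, -2]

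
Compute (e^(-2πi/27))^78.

Since ω_27^27 = 1, powers reduce modulo 27.
78 mod 27 = 24
So ω_27^78 = ω_27^24 = e^(-2πi·24/27)

ω_27^78 = ω_27^24 = 0.7660+0.6428i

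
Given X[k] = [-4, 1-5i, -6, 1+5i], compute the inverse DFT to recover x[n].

x[n] = (1/4) Σ(k=0 to 3) X[k] · e^(2πikn/4)

Computing each x[n]:
x[0] = -2
x[1] = 3
x[2] = -3
x[3] = -2

x = [-2, 3, -3, -2]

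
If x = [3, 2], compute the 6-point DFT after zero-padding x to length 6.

Original 2-point DFT: [5, 1]
Zero-padded 6-point DFT provides frequency interpolation.

DFT_6([x, 0, ...]) = [5, 4.0000-1.7321i, 2.0000-1.7321i, 1, 2.0000+1.7321i, 4.0000+1.7321i]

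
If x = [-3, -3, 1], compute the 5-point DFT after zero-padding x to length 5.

Original 3-point DFT: [-5, -2.0000+3.4641i, -2.0000-3.4641i]
Zero-padded 5-point DFT provides frequency interpolation.

DFT_5([x, 0, ...]) = [-5, -4.7361+2.2654i, -0.2639+2.7144i, -0.2639-2.7144i, -4.7361-2.2654i]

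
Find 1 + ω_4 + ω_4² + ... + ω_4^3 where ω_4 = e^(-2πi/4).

Sum of all nth roots of unity equals 0 for n > 1 (geometric series with r ≠ 1).

0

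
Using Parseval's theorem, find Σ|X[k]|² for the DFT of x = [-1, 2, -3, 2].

Parseval: Σ|x[n]|² = (1/N)Σ|X[k]|², so Σ|X[k]|² = N·Σ|x[n]|² = 4·18.0000

Σ|X[k]|² = N·Σ|x[n]|² = 4·18.0000 = 72.0000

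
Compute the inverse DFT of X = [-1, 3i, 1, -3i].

x[n] = (1/4) Σ(k=0 to 3) X[k] · e^(2πikn/4)

Computing each x[n]:
x[0] = 0
x[1] = -2
x[2] = 0
x[3] = 1

x = [0, -2, 0, 1]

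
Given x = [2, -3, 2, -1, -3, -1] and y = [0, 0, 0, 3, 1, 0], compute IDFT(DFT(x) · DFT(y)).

(x ⊛ y)[n] = Σ(m=0 to 5) x[m] · y[(n-m) mod 6]

Computing each output sample:
(x ⊛ y)[0] = -1
(x ⊛ y)[1] = -10
(x ⊛ y)[2] = -6
(x ⊛ y)[3] = 5
(x ⊛ y)[4] = -7
(x ⊛ y)[5] = 3

x ⊛ y = [-1, -10, -6, 5, -7, 3]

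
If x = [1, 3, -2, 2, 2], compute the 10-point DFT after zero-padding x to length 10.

Original 5-point DFT: [6, 2.5451+1.4001i, -3.0451-4.3920i, -3.0451+4.3920i, 2.5451-1.4001i]
Zero-padded 10-point DFT provides frequency interpolation.

DFT_10([x, 0, ...]) = [6, 0.5729-2.9389i, 2.5451+1.4001i, 3.9271-4.7553i, -3.0451-4.3920i, -4, -3.0451+4.3920i, 3.9271+4.7553i, 2.5451-1.4001i, 0.5729+2.9389i]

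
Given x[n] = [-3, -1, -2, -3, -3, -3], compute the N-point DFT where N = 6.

X[k] = Σ(n=0 to 5) x[n] · ω_6^(nk)
where ω_6 = e^(-2πi/6)

Computing each X[k]:
X[0] = -15
X[1] = 0.5000-2.5981i
X[2] = -1.5000-0.8660i
X[3] = -1
X[4] = -1.5000+0.8660i
X[5] = 0.5000+2.5981i

X = [-15, 0.5000-2.5981i, -1.5000-0.8660i, -1, -1.5000+0.8660i, 0.5000+2.5981i]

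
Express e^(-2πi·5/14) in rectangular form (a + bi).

ω_14^5 = e^(-2πi·5/14)
= cos(-2π·5/14) + i·sin(-2π·5/14)
= cos(-10π/14) + i·sin(-10π/14)

ω_14^5 = cos(-10π/14) + i·sin(-10π/14) = -0.6235-0.7818i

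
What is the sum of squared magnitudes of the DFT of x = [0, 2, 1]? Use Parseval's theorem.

Parseval: Σ|x[n]|² = (1/N)Σ|X[k]|², so Σ|X[k]|² = N·Σ|x[n]|² = 3·5.0000

Σ|X[k]|² = N·Σ|x[n]|² = 3·5.0000 = 15.0000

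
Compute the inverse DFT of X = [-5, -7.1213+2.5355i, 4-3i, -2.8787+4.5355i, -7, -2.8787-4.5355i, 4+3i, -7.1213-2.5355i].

x[n] = (1/8) Σ(k=0 to 7) X[k] · e^(2πikn/8)

Computing each x[n]:
x[0] = -3
x[1] = -1
x[2] = -2
x[3] = -1
x[4] = 2
x[5] = 3
x[6] = -3
x[7] = 0

x = [-3, -1, -2, -1, 2, 3, -3, 0]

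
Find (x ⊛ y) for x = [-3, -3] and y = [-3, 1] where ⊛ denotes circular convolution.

(x ⊛ y)[n] = Σ(m=0 to 1) x[m] · y[(n-m) mod 2]

Computing each output sample:
(x ⊛ y)[0] = 6
(x ⊛ y)[1] = 6

x ⊛ y = [6, 6]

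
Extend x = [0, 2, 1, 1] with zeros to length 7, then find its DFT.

Original 4-point DFT: [4, -1-1i, -2, -1+1i]
Zero-padded 7-point DFT provides frequency interpolation.

DFT_7([x, 0, ...]) = [4, 0.1235-2.9725i, -0.7225-0.7341i, -1.4010-1.0609i, -1.4010+1.0609i, -0.7225+0.7341i, 0.1235+2.9725i]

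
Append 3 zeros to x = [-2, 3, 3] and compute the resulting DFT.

Original 3-point DFT: [4, -5, -5]
Zero-padded 6-point DFT provides frequency interpolation.

DFT_6([x, 0, ...]) = [4, -2.0000-5.1962i, -5, -2, -5, -2.0000+5.1962i]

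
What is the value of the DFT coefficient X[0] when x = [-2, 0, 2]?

X[0] = Σ(n=0 to 2) x[n] · ω_3^0 = Σ x[n]
= (-2) + (0) + (2)

X[0] = 0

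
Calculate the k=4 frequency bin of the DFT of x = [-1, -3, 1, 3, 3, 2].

X[4] = Σ(n=0 to 5) x[n] · ω_6^(4n) where ω_6 = e^(-2πi/6)
= (-1)·ω_6^0 + (-3)·ω_6^4 + (1)·ω_6^8 + (3)·ω_6^12 + (3)·ω_6^16 + (2)·ω_6^20

X[4] = 0.5000-2.5981i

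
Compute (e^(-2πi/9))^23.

Since ω_9^9 = 1, powers reduce modulo 9.
23 mod 9 = 5
So ω_9^23 = ω_9^5 = e^(-2πi·5/9)

ω_9^23 = ω_9^5 = -0.9397+0.3420i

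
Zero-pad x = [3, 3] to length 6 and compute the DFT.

Original 2-point DFT: [6, 0]
Zero-padded 6-point DFT provides frequency interpolation.

DFT_6([x, 0, ...]) = [6, 4.5000-2.5981i, 1.5000-2.5981i, 0, 1.5000+2.5981i, 4.5000+2.5981i]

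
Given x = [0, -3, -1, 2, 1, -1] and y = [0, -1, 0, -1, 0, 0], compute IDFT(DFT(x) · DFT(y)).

(x ⊛ y)[n] = Σ(m=0 to 5) x[m] · y[(n-m) mod 6]

Computing each output sample:
(x ⊛ y)[0] = -1
(x ⊛ y)[1] = -1
(x ⊛ y)[2] = 4
(x ⊛ y)[3] = 1
(x ⊛ y)[4] = 1
(x ⊛ y)[5] = 0

x ⊛ y = [-1, -1, 4, 1, 1, 0]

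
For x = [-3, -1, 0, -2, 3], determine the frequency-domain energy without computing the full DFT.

Parseval: Σ|x[n]|² = (1/N)Σ|X[k]|², so Σ|X[k]|² = N·Σ|x[n]|² = 5·23.0000

Σ|X[k]|² = N·Σ|x[n]|² = 5·23.0000 = 115.0000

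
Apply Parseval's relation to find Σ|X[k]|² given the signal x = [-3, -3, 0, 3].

Parseval: Σ|x[n]|² = (1/N)Σ|X[k]|², so Σ|X[k]|² = N·Σ|x[n]|² = 4·27.0000

Σ|X[k]|² = N·Σ|x[n]|² = 4·27.0000 = 108.0000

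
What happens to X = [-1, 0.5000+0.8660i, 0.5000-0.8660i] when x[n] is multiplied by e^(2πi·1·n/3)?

Modulation property: DFT(ω_3^(-1n)·x[n]) = X[(k-1) mod 3], so circularly shift X by 1 positions.

X[k-1] = [0.5000-0.8660i, -1, 0.5000+0.8660i]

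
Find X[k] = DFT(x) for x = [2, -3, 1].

X[k] = Σ(n=0 to 2) x[n] · ω_3^(nk)
where ω_3 = e^(-2πi/3)

Computing each X[k]:
X[0] = 0
X[1] = 3.0000+3.4641i
X[2] = 3.0000-3.4641i

X = [0, 3.0000+3.4641i, 3.0000-3.4641i]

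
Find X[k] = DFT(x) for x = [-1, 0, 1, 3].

X[k] = Σ(n=0 to 3) x[n] · ω_4^(nk)
where ω_4 = e^(-2πi/4)

Computing each X[k]:
X[0] = 3
X[1] = -2+3i
X[2] = -3
X[3] = -2-3i

X = [3, -2+3i, -3, -2-3i]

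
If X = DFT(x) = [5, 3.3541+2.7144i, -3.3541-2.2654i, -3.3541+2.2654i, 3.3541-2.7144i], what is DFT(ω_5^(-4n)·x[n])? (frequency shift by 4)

Modulation property: DFT(ω_5^(-4n)·x[n]) = X[(k-4) mod 5], so circularly shift X by 4 positions.

X[k-4] = [3.3541+2.7144i, -3.3541-2.2654i, -3.3541+2.2654i, 3.3541-2.7144i, 5]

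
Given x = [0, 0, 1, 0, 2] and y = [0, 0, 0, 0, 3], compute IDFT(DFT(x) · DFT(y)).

(x ⊛ y)[n] = Σ(m=0 to 4) x[m] · y[(n-m) mod 5]

Computing each output sample:
(x ⊛ y)[0] = 0
(x ⊛ y)[1] = 3
(x ⊛ y)[2] = 0
(x ⊛ y)[3] = 6
(x ⊛ y)[4] = 0

x ⊛ y = [0, 3, 0, 6, 0]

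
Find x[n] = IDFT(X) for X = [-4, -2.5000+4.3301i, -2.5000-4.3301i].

x[n] = (1/3) Σ(k=0 to 2) X[k] · e^(2πikn/3)

Computing each x[n]:
x[0] = -3
x[1] = -3
x[2] = 2

x = [-3, -3, 2]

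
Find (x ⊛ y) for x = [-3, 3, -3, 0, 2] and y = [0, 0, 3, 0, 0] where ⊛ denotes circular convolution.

(x ⊛ y)[n] = Σ(m=0 to 4) x[m] · y[(n-m) mod 5]

Computing each output sample:
(x ⊛ y)[0] = 0
(x ⊛ y)[1] = 6
(x ⊛ y)[2] = -9
(x ⊛ y)[3] = 9
(x ⊛ y)[4] = -9

x ⊛ y = [0, 6, -9, 9, -9]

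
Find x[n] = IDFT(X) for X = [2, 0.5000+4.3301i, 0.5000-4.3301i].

x[n] = (1/3) Σ(k=0 to 2) X[k] · e^(2πikn/3)

Computing each x[n]:
x[0] = 1
x[1] = -2
x[2] = 3

x = [1, -2, 3]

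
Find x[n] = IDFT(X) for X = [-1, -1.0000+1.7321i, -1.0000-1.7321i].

x[n] = (1/3) Σ(k=0 to 2) X[k] · e^(2πikn/3)

Computing each x[n]:
x[0] = -1
x[1] = -1
x[2] = 1

x = [-1, -1, 1]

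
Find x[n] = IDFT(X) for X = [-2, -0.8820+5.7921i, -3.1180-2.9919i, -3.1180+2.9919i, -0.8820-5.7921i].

x[n] = (1/5) Σ(k=0 to 4) X[k] · e^(2πikn/5)

Computing each x[n]:
x[0] = -2
x[1] = -1
x[2] = -3
x[3] = 2
x[4] = 2

x = [-2, -1, -3, 2, 2]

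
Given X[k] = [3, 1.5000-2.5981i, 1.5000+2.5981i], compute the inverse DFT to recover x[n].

x[n] = (1/3) Σ(k=0 to 2) X[k] · e^(2πikn/3)

Computing each x[n]:
x[0] = 2
x[1] = 2
x[2] = -1

x = [2, 2, -1]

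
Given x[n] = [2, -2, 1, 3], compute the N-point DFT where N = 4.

X[k] = Σ(n=0 to 3) x[n] · ω_4^(nk)
where ω_4 = e^(-2πi/4)

Computing each X[k]:
X[0] = 4
X[1] = 1+5i
X[2] = 2
X[3] = 1-5i

X = [4, 1+5i, 2, 1-5i]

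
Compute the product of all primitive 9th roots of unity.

The primitive 9th roots of unity are ω_9^k for k coprime to 9: k ∈ {1, 2, 4, 5, 7, 8}
Their product equals the constant term of the cyclotomic polynomial Φ_9(x) up to sign.
For n ≥ 3, the product of all primitive nth roots of unity is 1. (For n=1 it is 1; for n=2 it is -1.)

1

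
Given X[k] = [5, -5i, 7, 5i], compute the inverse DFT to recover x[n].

x[n] = (1/4) Σ(k=0 to 3) X[k] · e^(2πikn/4)

Computing each x[n]:
x[0] = 3
x[1] = 2
x[2] = 3
x[3] = -3

x = [3, 2, 3, -3]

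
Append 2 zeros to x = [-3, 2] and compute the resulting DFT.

Original 2-point DFT: [-1, -5]
Zero-padded 4-point DFT provides frequency interpolation.

DFT_4([x, 0, ...]) = [-1, -3-2i, -5, -3+2i]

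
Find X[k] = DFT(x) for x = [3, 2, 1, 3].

X[k] = Σ(n=0 to 3) x[n] · ω_4^(nk)
where ω_4 = e^(-2πi/4)

Computing each X[k]:
X[0] = 9
X[1] = 2+1i
X[2] = -1
X[3] = 2-1i

X = [9, 2+1i, -1, 2-1i]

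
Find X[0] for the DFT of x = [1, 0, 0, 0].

X[0] = Σ(n=0 to 3) x[n] · ω_4^0 = Σ x[n]
= (1) + (0) + (0) + (0)

X[0] = 1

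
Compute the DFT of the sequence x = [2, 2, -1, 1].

X[k] = Σ(n=0 to 3) x[n] · ω_4^(nk)
where ω_4 = e^(-2πi/4)

Computing each X[k]:
X[0] = 4
X[1] = 3-1i
X[2] = -2
X[3] = 3+1i

X = [4, 3-1i, -2, 3+1i]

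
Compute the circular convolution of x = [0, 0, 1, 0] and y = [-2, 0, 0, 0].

(x ⊛ y)[n] = Σ(m=0 to 3) x[m] · y[(n-m) mod 4]

Computing each output sample:
(x ⊛ y)[0] = 0
(x ⊛ y)[1] = 0
(x ⊛ y)[2] = -2
(x ⊛ y)[3] = 0

x ⊛ y = [0, 0, -2, 0]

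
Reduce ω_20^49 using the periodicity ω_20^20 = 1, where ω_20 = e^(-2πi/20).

Since ω_20^20 = 1, powers reduce modulo 20.
49 mod 20 = 9
So ω_20^49 = ω_20^9 = e^(-2πi·9/20)

ω_20^49 = ω_20^9 = -0.9511-0.3090i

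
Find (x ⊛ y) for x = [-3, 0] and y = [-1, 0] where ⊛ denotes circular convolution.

(x ⊛ y)[n] = Σ(m=0 to 1) x[m] · y[(n-m) mod 2]

Computing each output sample:
(x ⊛ y)[0] = 3
(x ⊛ y)[1] = 0

x ⊛ y = [3, 0]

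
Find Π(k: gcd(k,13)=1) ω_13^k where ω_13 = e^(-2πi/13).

The primitive 13th roots of unity are ω_13^k for k coprime to 13: k ∈ {1, 2, 3, 4, 5, 6, 7, 8, 9, 10, 11, 12}
Their product equals the constant term of the cyclotomic polynomial Φ_13(x) up to sign.
For n ≥ 3, the product of all primitive nth roots of unity is 1. (For n=1 it is 1; for n=2 it is -1.)

1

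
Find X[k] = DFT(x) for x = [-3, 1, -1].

X[k] = Σ(n=0 to 2) x[n] · ω_3^(nk)
where ω_3 = e^(-2πi/3)

Computing each X[k]:
X[0] = -3
X[1] = -3.0000-1.7321i
X[2] = -3.0000+1.7321i

X = [-3, -3.0000-1.7321i, -3.0000+1.7321i]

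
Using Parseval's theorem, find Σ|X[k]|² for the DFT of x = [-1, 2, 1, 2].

Parseval: Σ|x[n]|² = (1/N)Σ|X[k]|², so Σ|X[k]|² = N·Σ|x[n]|² = 4·10.0000

Σ|X[k]|² = N·Σ|x[n]|² = 4·10.0000 = 40.0000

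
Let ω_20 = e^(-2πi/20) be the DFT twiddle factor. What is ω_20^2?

ω_20^2 = e^(-2πi·2/20)
= cos(-2π·2/20) + i·sin(-2π·2/20)
= cos(-4π/20) + i·sin(-4π/20)

ω_20^2 = cos(-4π/20) + i·sin(-4π/20) = 0.8090-0.5878i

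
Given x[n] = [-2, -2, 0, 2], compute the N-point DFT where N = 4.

X[k] = Σ(n=0 to 3) x[n] · ω_4^(nk)
where ω_4 = e^(-2πi/4)

Computing each X[k]:
X[0] = -2
X[1] = -2+4i
X[2] = -2
X[3] = -2-4i

X = [-2, -2+4i, -2, -2-4i]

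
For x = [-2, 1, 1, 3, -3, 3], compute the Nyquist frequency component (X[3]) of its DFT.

X[3] = Σ(n=0 to 5) x[n] · ω_6^(3n) where ω_6 = e^(-2πi/6)
= (-2)·ω_6^0 + (1)·ω_6^3 + (1)·ω_6^6 + (3)·ω_6^9 + (-3)·ω_6^12 + (3)·ω_6^15

X[3] = -11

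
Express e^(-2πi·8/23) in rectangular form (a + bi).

ω_23^8 = e^(-2πi·8/23)
= cos(-2π·8/23) + i·sin(-2π·8/23)
= cos(-16π/23) + i·sin(-16π/23)

ω_23^8 = cos(-16π/23) + i·sin(-16π/23) = -0.5767-0.8170i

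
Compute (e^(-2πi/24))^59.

Since ω_24^24 = 1, powers reduce modulo 24.
59 mod 24 = 11
So ω_24^59 = ω_24^11 = e^(-2πi·11/24)

ω_24^59 = ω_24^11 = -0.9659-0.2588i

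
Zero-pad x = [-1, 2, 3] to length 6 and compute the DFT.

Original 3-point DFT: [4, -3.5000+0.8660i, -3.5000-0.8660i]
Zero-padded 6-point DFT provides frequency interpolation.

DFT_6([x, 0, ...]) = [4, -1.5000-4.3301i, -3.5000+0.8660i, 0, -3.5000-0.8660i, -1.5000+4.3301i]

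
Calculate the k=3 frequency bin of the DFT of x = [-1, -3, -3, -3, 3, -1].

X[3] = Σ(n=0 to 5) x[n] · ω_6^(3n) where ω_6 = e^(-2πi/6)
= (-1)·ω_6^0 + (-3)·ω_6^3 + (-3)·ω_6^6 + (-3)·ω_6^9 + (3)·ω_6^12 + (-1)·ω_6^15

X[3] = 6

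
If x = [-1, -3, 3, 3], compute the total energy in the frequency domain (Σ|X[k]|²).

Parseval: Σ|x[n]|² = (1/N)Σ|X[k]|², so Σ|X[k]|² = N·Σ|x[n]|² = 4·28.0000

Σ|X[k]|² = N·Σ|x[n]|² = 4·28.0000 = 112.0000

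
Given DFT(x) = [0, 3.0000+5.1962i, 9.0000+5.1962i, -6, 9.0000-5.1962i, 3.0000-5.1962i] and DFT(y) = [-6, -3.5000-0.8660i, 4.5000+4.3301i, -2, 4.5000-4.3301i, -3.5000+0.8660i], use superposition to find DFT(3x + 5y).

By linearity: DFT(3x + 5y) = 3·DFT(x) + 5·DFT(y)
= 3·[0, 3.0000+5.1962i, 9.0000+5.1962i, -6, 9.0000-5.1962i, 3.0000-5.1962i] + 5·[-6, -3.5000-0.8660i, 4.5000+4.3301i, -2, 4.5000-4.3301i, -3.5000+0.8660i]

Computing element-wise:
Z[0] = 3·(0) + 5·(-6) = -30
Z[1] = 3·(3.0000+5.1962i) + 5·(-3.5000-0.8660i) = -8.5000+11.2586i
Z[2] = 3·(9.0000+5.1962i) + 5·(4.5000+4.3301i) = 49.5000+37.2391i
Z[3] = 3·(-6) + 5·(-2) = -28
Z[4] = 3·(9.0000-5.1962i) + 5·(4.5000-4.3301i) = 49.5000-37.2391i
Z[5] = 3·(3.0000-5.1962i) + 5·(-3.5000+0.8660i) = -8.5000-11.2586i

DFT(3x + 5y) = 3·X + 5·Y = [-30, -8.5000+11.2586i, 49.5000+37.2391i, -28, 49.5000-37.2391i, -8.5000-11.2586i]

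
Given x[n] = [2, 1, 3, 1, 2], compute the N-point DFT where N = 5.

X[k] = Σ(n=0 to 4) x[n] · ω_5^(nk)
where ω_5 = e^(-2πi/5)

Computing each X[k]:
X[0] = 9
X[1] = -0.3090-0.2245i
X[2] = 0.8090+2.4899i
X[3] = 0.8090-2.4899i
X[4] = -0.3090+0.2245i

X = [9, -0.3090-0.2245i, 0.8090+2.4899i, 0.8090-2.4899i, -0.3090+0.2245i]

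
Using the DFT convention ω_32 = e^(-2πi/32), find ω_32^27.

ω_32^27 = e^(-2πi·27/32)
= cos(-2π·27/32) + i·sin(-2π·27/32)
= cos(-54π/32) + i·sin(-54π/32)

ω_32^27 = cos(-54π/32) + i·sin(-54π/32) = 0.5556+0.8315i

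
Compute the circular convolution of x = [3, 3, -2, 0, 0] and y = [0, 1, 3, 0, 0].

(x ⊛ y)[n] = Σ(m=0 to 4) x[m] · y[(n-m) mod 5]

Computing each output sample:
(x ⊛ y)[0] = 0
(x ⊛ y)[1] = 3
(x ⊛ y)[2] = 12
(x ⊛ y)[3] = 7
(x ⊛ y)[4] = -6

x ⊛ y = [0, 3, 12, 7, -6]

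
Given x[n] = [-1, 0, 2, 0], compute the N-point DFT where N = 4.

X[k] = Σ(n=0 to 3) x[n] · ω_4^(nk)
where ω_4 = e^(-2πi/4)

Computing each X[k]:
X[0] = 1
X[1] = -3
X[2] = 1
X[3] = -3

X = [1, -3, 1, -3]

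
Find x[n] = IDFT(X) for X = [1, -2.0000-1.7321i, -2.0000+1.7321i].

x[n] = (1/3) Σ(k=0 to 2) X[k] · e^(2πikn/3)

Computing each x[n]:
x[0] = -1
x[1] = 2
x[2] = 0

x = [-1, 2, 0]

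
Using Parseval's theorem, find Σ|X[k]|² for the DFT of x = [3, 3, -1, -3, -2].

Parseval: Σ|x[n]|² = (1/N)Σ|X[k]|², so Σ|X[k]|² = N·Σ|x[n]|² = 5·32.0000

Σ|X[k]|² = N·Σ|x[n]|² = 5·32.0000 = 160.0000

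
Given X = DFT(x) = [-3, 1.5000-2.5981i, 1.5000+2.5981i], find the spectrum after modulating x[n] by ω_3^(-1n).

Modulation property: DFT(ω_3^(-1n)·x[n]) = X[(k-1) mod 3], so circularly shift X by 1 positions.

X[k-1] = [1.5000+2.5981i, -3, 1.5000-2.5981i]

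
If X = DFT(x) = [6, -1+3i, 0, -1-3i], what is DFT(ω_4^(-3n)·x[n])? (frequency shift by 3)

Modulation property: DFT(ω_4^(-3n)·x[n]) = X[(k-3) mod 4], so circularly shift X by 3 positions.

X[k-3] = [-1+3i, 0, -1-3i, 6]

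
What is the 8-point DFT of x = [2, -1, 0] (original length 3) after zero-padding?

Original 3-point DFT: [1, 2.5000+0.8660i, 2.5000-0.8660i]
Zero-padded 8-point DFT provides frequency interpolation.

DFT_8([x, 0, ...]) = [1, 1.2929+0.7071i, 2+1i, 2.7071+0.7071i, 3, 2.7071-0.7071i, 2-1i, 1.2929-0.7071i]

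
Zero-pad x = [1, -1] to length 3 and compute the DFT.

Original 2-point DFT: [0, 2]
Zero-padded 3-point DFT provides frequency interpolation.

DFT_3([x, 0, ...]) = [0, 1.5000+0.8660i, 1.5000-0.8660i]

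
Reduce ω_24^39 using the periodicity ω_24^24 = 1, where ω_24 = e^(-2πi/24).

Since ω_24^24 = 1, powers reduce modulo 24.
39 mod 24 = 15
So ω_24^39 = ω_24^15 = e^(-2πi·15/24)

ω_24^39 = ω_24^15 = -0.7071+0.7071i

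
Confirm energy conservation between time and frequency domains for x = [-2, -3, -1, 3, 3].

Time domain:
Σ|x[n]|² = |-2|² + |-3|² + |-1|² + |3|² + |3|² = 32.0000

Frequency domain:
(1/5)Σ|X[k]|² = (1/5)(|0|² + |-3.6180+8.0575i|² + |-1.3820-0.2775i|² + |-1.3820+0.2775i|² + |-3.6180-8.0575i|²) = (1/5)·160.0000 = 32.0000

Both sides agree, confirming Parseval's theorem.

Σ|x[n]|² = (1/N)Σ|X[k]|² = 32.0000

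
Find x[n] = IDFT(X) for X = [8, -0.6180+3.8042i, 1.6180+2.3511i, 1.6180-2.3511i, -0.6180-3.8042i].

x[n] = (1/5) Σ(k=0 to 4) X[k] · e^(2πikn/5)

Computing each x[n]:
x[0] = 2
x[1] = -1
x[2] = 2
x[3] = 2
x[4] = 3

x = [2, -1, 2, 2, 3]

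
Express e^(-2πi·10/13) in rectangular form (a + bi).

ω_13^10 = e^(-2πi·10/13)
= cos(-2π·10/13) + i·sin(-2π·10/13)
= cos(-20π/13) + i·sin(-20π/13)

ω_13^10 = cos(-20π/13) + i·sin(-20π/13) = 0.1205+0.9927i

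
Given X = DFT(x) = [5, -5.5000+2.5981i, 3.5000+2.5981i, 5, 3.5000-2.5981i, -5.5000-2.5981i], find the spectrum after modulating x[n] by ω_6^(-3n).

Modulation property: DFT(ω_6^(-3n)·x[n]) = X[(k-3) mod 6], so circularly shift X by 3 positions.

X[k-3] = [5, 3.5000-2.5981i, -5.5000-2.5981i, 5, -5.5000+2.5981i, 3.5000+2.5981i]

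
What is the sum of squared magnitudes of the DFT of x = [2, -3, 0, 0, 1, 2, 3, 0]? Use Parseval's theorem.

Parseval: Σ|x[n]|² = (1/N)Σ|X[k]|², so Σ|X[k]|² = N·Σ|x[n]|² = 8·27.0000

Σ|X[k]|² = N·Σ|x[n]|² = 8·27.0000 = 216.0000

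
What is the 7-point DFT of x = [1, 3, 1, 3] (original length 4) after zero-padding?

Original 4-point DFT: [8, 0, -4, 0]
Zero-padded 7-point DFT provides frequency interpolation.

DFT_7([x, 0, ...]) = [8, -0.0550-4.6221i, 1.3019-0.1454i, -1.7470-3.4446i, -1.7470+3.4446i, 1.3019+0.1454i, -0.0550+4.6221i]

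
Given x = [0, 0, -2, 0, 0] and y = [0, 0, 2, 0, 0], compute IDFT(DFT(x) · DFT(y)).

(x ⊛ y)[n] = Σ(m=0 to 4) x[m] · y[(n-m) mod 5]

Computing each output sample:
(x ⊛ y)[0] = 0
(x ⊛ y)[1] = 0
(x ⊛ y)[2] = 0
(x ⊛ y)[3] = 0
(x ⊛ y)[4] = -4

x ⊛ y = [0, 0, 0, 0, -4]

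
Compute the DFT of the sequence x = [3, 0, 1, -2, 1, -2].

X[k] = Σ(n=0 to 5) x[n] · ω_6^(nk)
where ω_6 = e^(-2πi/6)

Computing each X[k]:
X[0] = 1
X[1] = 3.0000-1.7321i
X[2] = 1.0000-1.7321i
X[3] = 9
X[4] = 1.0000+1.7321i
X[5] = 3.0000+1.7321i

X = [1, 3.0000-1.7321i, 1.0000-1.7321i, 9, 1.0000+1.7321i, 3.0000+1.7321i]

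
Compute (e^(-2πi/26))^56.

Since ω_26^26 = 1, powers reduce modulo 26.
56 mod 26 = 4
So ω_26^56 = ω_26^4 = e^(-2πi·4/26)

ω_26^56 = ω_26^4 = 0.5681-0.8230i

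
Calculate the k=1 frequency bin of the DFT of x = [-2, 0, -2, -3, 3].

X[1] = Σ(n=0 to 4) x[n] · ω_5^(1n) where ω_5 = e^(-2πi/5)
= (-2)·ω_5^0 + (0)·ω_5^1 + (-2)·ω_5^2 + (-3)·ω_5^3 + (3)·ω_5^4

X[1] = 2.9721+2.2654i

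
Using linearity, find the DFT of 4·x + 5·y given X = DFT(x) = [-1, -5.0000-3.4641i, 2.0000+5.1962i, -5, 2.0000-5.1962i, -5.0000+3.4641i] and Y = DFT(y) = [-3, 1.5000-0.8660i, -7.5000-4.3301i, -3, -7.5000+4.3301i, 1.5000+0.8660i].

By linearity: DFT(4x + 5y) = 4·DFT(x) + 5·DFT(y)
= 4·[-1, -5.0000-3.4641i, 2.0000+5.1962i, -5, 2.0000-5.1962i, -5.0000+3.4641i] + 5·[-3, 1.5000-0.8660i, -7.5000-4.3301i, -3, -7.5000+4.3301i, 1.5000+0.8660i]

Computing element-wise:
Z[0] = 4·(-1) + 5·(-3) = -19
Z[1] = 4·(-5.0000-3.4641i) + 5·(1.5000-0.8660i) = -12.5000-18.1864i
Z[2] = 4·(2.0000+5.1962i) + 5·(-7.5000-4.3301i) = -29.5000-0.8657i
Z[3] = 4·(-5) + 5·(-3) = -35
Z[4] = 4·(2.0000-5.1962i) + 5·(-7.5000+4.3301i) = -29.5000+0.8657i
Z[5] = 4·(-5.0000+3.4641i) + 5·(1.5000+0.8660i) = -12.5000+18.1864i

DFT(4x + 5y) = 4·X + 5·Y = [-19, -12.5000-18.1864i, -29.5000-0.8657i, -35, -29.5000+0.8657i, -12.5000+18.1864i]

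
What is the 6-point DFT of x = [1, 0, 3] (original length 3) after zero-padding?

Original 3-point DFT: [4, -0.5000+2.5981i, -0.5000-2.5981i]
Zero-padded 6-point DFT provides frequency interpolation.

DFT_6([x, 0, ...]) = [4, -0.5000-2.5981i, -0.5000+2.5981i, 4, -0.5000-2.5981i, -0.5000+2.5981i]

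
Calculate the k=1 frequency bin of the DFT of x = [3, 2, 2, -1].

X[1] = Σ(n=0 to 3) x[n] · ω_4^(1n) where ω_4 = e^(-2πi/4)
= (3)·ω_4^0 + (2)·ω_4^1 + (2)·ω_4^2 + (-1)·ω_4^3

X[1] = 1-3i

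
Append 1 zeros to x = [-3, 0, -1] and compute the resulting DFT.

Original 3-point DFT: [-4, -2.5000-0.8660i, -2.5000+0.8660i]
Zero-padded 4-point DFT provides frequency interpolation.

DFT_4([x, 0, ...]) = [-4, -2, -4, -2]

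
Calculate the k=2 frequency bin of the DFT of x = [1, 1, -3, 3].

X[2] = Σ(n=0 to 3) x[n] · ω_4^(2n) where ω_4 = e^(-2πi/4)
= (1)·ω_4^0 + (1)·ω_4^2 + (-3)·ω_4^4 + (3)·ω_4^6

X[2] = -6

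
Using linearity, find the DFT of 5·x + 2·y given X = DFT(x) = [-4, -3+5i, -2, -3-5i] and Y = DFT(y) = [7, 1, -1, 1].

By linearity: DFT(5x + 2y) = 5·DFT(x) + 2·DFT(y)
= 5·[-4, -3+5i, -2, -3-5i] + 2·[7, 1, -1, 1]

Computing element-wise:
Z[0] = 5·(-4) + 2·(7) = -6
Z[1] = 5·(-3+5i) + 2·(1) = -13+25i
Z[2] = 5·(-2) + 2·(-1) = -12
Z[3] = 5·(-3-5i) + 2·(1) = -13-25i

DFT(5x + 2y) = 5·X + 2·Y = [-6, -13+25i, -12, -13-25i]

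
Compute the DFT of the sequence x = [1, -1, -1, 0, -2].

X[k] = Σ(n=0 to 4) x[n] · ω_5^(nk)
where ω_5 = e^(-2πi/5)

Computing each X[k]:
X[0] = -3
X[1] = 0.8820-0.3633i
X[2] = 3.1180-1.5388i
X[3] = 3.1180+1.5388i
X[4] = 0.8820+0.3633i

X = [-3, 0.8820-0.3633i, 3.1180-1.5388i, 3.1180+1.5388i, 0.8820+0.3633i]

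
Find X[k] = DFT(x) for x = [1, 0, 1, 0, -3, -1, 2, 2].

X[k] = Σ(n=0 to 7) x[n] · ω_8^(nk)
where ω_8 = e^(-2πi/8)

Computing each X[k]:
X[0] = 2
X[1] = 6.1213+1.7071i
X[2] = -5+3i
X[3] = 1.8787-0.2929i
X[4] = 0
X[5] = 1.8787+0.2929i
X[6] = -5-3i
X[7] = 6.1213-1.7071i

X = [2, 6.1213+1.7071i, -5+3i, 1.8787-0.2929i, 0, 1.8787+0.2929i, -5-3i, 6.1213-1.7071i]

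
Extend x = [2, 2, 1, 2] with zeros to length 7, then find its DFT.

Original 4-point DFT: [7, 1, -1, 1]
Zero-padded 7-point DFT provides frequency interpolation.

DFT_7([x, 0, ...]) = [7, 1.2225-3.4064i, 1.9010+0.0477i, 0.3765-2.0358i, 0.3765+2.0358i, 1.9010-0.0477i, 1.2225+3.4064i]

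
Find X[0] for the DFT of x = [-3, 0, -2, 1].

X[0] = Σ(n=0 to 3) x[n] · ω_4^0 = Σ x[n]
= (-3) + (0) + (-2) + (1)

X[0] = -4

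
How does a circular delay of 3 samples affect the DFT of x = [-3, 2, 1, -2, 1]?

Time shift by 3: X_shifted[k] = ω_5^(3k) · X[k]
Shifted x = [1, -2, 1, -3, 2]

DFT(x[n-3]) = [-1, 2.6180+1.4531i, 0.3820+6.1554i, 0.3820-6.1554i, 2.6180-1.4531i]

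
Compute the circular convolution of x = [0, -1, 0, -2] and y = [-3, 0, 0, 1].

(x ⊛ y)[n] = Σ(m=0 to 3) x[m] · y[(n-m) mod 4]

Computing each output sample:
(x ⊛ y)[0] = -1
(x ⊛ y)[1] = 3
(x ⊛ y)[2] = -2
(x ⊛ y)[3] = 6

x ⊛ y = [-1, 3, -2, 6]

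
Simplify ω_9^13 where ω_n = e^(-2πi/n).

Since ω_9^9 = 1, powers reduce modulo 9.
13 mod 9 = 4
So ω_9^13 = ω_9^4 = e^(-2πi·4/9)

ω_9^13 = ω_9^4 = -0.9397-0.3420i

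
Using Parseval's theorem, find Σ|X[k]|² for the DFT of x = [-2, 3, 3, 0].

Parseval: Σ|x[n]|² = (1/N)Σ|X[k]|², so Σ|X[k]|² = N·Σ|x[n]|² = 4·22.0000

Σ|X[k]|² = N·Σ|x[n]|² = 4·22.0000 = 88.0000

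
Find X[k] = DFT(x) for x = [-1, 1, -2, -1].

X[k] = Σ(n=0 to 3) x[n] · ω_4^(nk)
where ω_4 = e^(-2πi/4)

Computing each X[k]:
X[0] = -3
X[1] = 1-2i
X[2] = -3
X[3] = 1+2i

X = [-3, 1-2i, -3, 1+2i]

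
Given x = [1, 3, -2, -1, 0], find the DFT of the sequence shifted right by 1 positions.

Time shift by 1: X_shifted[k] = ω_5^(1k) · X[k]
Shifted x = [0, 1, 3, -2, -1]

DFT(x[n-1]) = [1, -0.8090-4.8410i, 0.3090+3.5797i, 0.3090-3.5797i, -0.8090+4.8410i]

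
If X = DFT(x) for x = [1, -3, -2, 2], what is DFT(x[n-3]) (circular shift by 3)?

Time shift by 3: X_shifted[k] = ω_4^(3k) · X[k]
Shifted x = [-3, -2, 2, 1]

DFT(x[n-3]) = [-2, -5+3i, 0, -5-3i]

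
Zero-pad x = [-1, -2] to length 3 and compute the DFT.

Original 2-point DFT: [-3, 1]
Zero-padded 3-point DFT provides frequency interpolation.

DFT_3([x, 0, ...]) = [-3, 1.7321i, -1.7321i]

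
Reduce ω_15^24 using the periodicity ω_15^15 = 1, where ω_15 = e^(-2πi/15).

Since ω_15^15 = 1, powers reduce modulo 15.
24 mod 15 = 9
So ω_15^24 = ω_15^9 = e^(-2πi·9/15)

ω_15^24 = ω_15^9 = -0.8090+0.5878i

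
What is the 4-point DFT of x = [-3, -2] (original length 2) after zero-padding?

Original 2-point DFT: [-5, -1]
Zero-padded 4-point DFT provides frequency interpolation.

DFT_4([x, 0, ...]) = [-5, -3+2i, -1, -3-2i]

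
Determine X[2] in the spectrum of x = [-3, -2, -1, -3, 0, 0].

X[2] = Σ(n=0 to 5) x[n] · ω_6^(2n) where ω_6 = e^(-2πi/6)
= (-3)·ω_6^0 + (-2)·ω_6^2 + (-1)·ω_6^4 + (-3)·ω_6^6 + (0)·ω_6^8 + (0)·ω_6^10

X[2] = -4.5000+0.8660i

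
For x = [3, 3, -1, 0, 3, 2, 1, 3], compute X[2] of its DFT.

X[2] = Σ(n=0 to 7) x[n] · ω_8^(2n) where ω_8 = e^(-2πi/8)
= (3)·ω_8^0 + (3)·ω_8^2 + (-1)·ω_8^4 + (0)·ω_8^6 + (3)·ω_8^8 + (2)·ω_8^10 + (1)·ω_8^12 + (3)·ω_8^14

X[2] = 6-2i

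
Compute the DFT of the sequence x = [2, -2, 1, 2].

X[k] = Σ(n=0 to 3) x[n] · ω_4^(nk)
where ω_4 = e^(-2πi/4)

Computing each X[k]:
X[0] = 3
X[1] = 1+4i
X[2] = 3
X[3] = 1-4i

X = [3, 1+4i, 3, 1-4i]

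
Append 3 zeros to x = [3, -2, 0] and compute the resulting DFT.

Original 3-point DFT: [1, 4.0000+1.7321i, 4.0000-1.7321i]
Zero-padded 6-point DFT provides frequency interpolation.

DFT_6([x, 0, ...]) = [1, 2.0000+1.7321i, 4.0000+1.7321i, 5, 4.0000-1.7321i, 2.0000-1.7321i]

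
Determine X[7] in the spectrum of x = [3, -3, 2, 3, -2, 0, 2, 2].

X[7] = Σ(n=0 to 7) x[n] · ω_8^(7n) where ω_8 = e^(-2πi/8)
= (3)·ω_8^0 + (-3)·ω_8^7 + (2)·ω_8^14 + (3)·ω_8^21 + (-2)·ω_8^28 + (0)·ω_8^35 + (2)·ω_8^42 + (2)·ω_8^49

X[7] = 2.1716-1.4142i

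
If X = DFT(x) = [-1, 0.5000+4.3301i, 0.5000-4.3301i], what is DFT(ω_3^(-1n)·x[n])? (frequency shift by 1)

Modulation property: DFT(ω_3^(-1n)·x[n]) = X[(k-1) mod 3], so circularly shift X by 1 positions.

X[k-1] = [0.5000-4.3301i, -1, 0.5000+4.3301i]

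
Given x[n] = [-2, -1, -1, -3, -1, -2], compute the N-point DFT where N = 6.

X[k] = Σ(n=0 to 5) x[n] · ω_6^(nk)
where ω_6 = e^(-2πi/6)

Computing each X[k]:
X[0] = -10
X[1] = 0.5000-0.8660i
X[2] = -2.5000-0.8660i
X[3] = 2
X[4] = -2.5000+0.8660i
X[5] = 0.5000+0.8660i

X = [-10, 0.5000-0.8660i, -2.5000-0.8660i, 2, -2.5000+0.8660i, 0.5000+0.8660i]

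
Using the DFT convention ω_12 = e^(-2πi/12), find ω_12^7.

ω_12^7 = e^(-2πi·7/12)
= cos(-2π·7/12) + i·sin(-2π·7/12)
= cos(-14π/12) + i·sin(-14π/12)

ω_12^7 = cos(-14π/12) + i·sin(-14π/12) = -0.8660+0.5000i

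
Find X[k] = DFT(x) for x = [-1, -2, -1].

X[k] = Σ(n=0 to 2) x[n] · ω_3^(nk)
where ω_3 = e^(-2πi/3)

Computing each X[k]:
X[0] = -4
X[1] = 0.5000+0.8660i
X[2] = 0.5000-0.8660i

X = [-4, 0.5000+0.8660i, 0.5000-0.8660i]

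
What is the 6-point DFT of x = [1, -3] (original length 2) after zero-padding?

Original 2-point DFT: [-2, 4]
Zero-padded 6-point DFT provides frequency interpolation.

DFT_6([x, 0, ...]) = [-2, -0.5000+2.5981i, 2.5000+2.5981i, 4, 2.5000-2.5981i, -0.5000-2.5981i]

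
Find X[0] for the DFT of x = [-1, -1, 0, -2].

X[0] = Σ(n=0 to 3) x[n] · ω_4^0 = Σ x[n]
= (-1) + (-1) + (0) + (-2)

X[0] = -4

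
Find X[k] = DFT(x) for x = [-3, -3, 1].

X[k] = Σ(n=0 to 2) x[n] · ω_3^(nk)
where ω_3 = e^(-2πi/3)

Computing each X[k]:
X[0] = -5
X[1] = -2.0000+3.4641i
X[2] = -2.0000-3.4641i

X = [-5, -2.0000+3.4641i, -2.0000-3.4641i]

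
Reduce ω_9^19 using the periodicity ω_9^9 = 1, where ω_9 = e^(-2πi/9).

Since ω_9^9 = 1, powers reduce modulo 9.
19 mod 9 = 1
So ω_9^19 = ω_9^1 = e^(-2πi·1/9)

ω_9^19 = ω_9^1 = 0.7660-0.6428i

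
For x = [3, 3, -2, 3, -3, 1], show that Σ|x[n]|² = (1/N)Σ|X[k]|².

Time domain:
Σ|x[n]|² = |3|² + |3|² + |-2|² + |3|² + |-3|² + |1|² = 41.0000

Frequency domain:
(1/6)Σ|X[k]|² = (1/6)(|5|² + |4.5000-2.5981i|² + |6.5000-0.8660i|² + |-9|² + |6.5000+0.8660i|² + |4.5000+2.5981i|²) = (1/6)·246.0000 = 41.0000

Both sides agree, confirming Parseval's theorem.

Σ|x[n]|² = (1/N)Σ|X[k]|² = 41.0000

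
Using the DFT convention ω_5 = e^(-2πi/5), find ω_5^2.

ω_5^2 = e^(-2πi·2/5)
= cos(-2π·2/5) + i·sin(-2π·2/5)
= cos(-4π/5) + i·sin(-4π/5)

ω_5^2 = cos(-4π/5) + i·sin(-4π/5) = -0.8090-0.5878i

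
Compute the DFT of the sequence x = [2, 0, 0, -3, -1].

X[k] = Σ(n=0 to 4) x[n] · ω_5^(nk)
where ω_5 = e^(-2πi/5)

Computing each X[k]:
X[0] = -2
X[1] = 4.1180-2.7144i
X[2] = 1.8820+2.2654i
X[3] = 1.8820-2.2654i
X[4] = 4.1180+2.7144i

X = [-2, 4.1180-2.7144i, 1.8820+2.2654i, 1.8820-2.2654i, 4.1180+2.7144i]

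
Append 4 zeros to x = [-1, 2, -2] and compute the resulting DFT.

Original 3-point DFT: [-1, -1.0000-3.4641i, -1.0000+3.4641i]
Zero-padded 7-point DFT provides frequency interpolation.

DFT_7([x, 0, ...]) = [-1, 0.6920+0.3862i, 0.3569-2.8176i, -4.0489-2.4314i, -4.0489+2.4314i, 0.3569+2.8176i, 0.6920-0.3862i]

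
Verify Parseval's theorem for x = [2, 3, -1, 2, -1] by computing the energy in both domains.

Time domain:
Σ|x[n]|² = |2|² + |3|² + |-1|² + |2|² + |-1|² = 19.0000

Frequency domain:
(1/5)Σ|X[k]|² = (1/5)(|5|² + |1.8090-2.0409i|² + |0.6910-5.2043i|² + |0.6910+5.2043i|² + |1.8090+2.0409i|²) = (1/5)·95.0000 = 19.0000

Both sides agree, confirming Parseval's theorem.

Σ|x[n]|² = (1/N)Σ|X[k]|² = 19.0000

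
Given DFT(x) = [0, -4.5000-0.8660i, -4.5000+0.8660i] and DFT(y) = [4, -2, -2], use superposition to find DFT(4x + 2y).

By linearity: DFT(4x + 2y) = 4·DFT(x) + 2·DFT(y)
= 4·[0, -4.5000-0.8660i, -4.5000+0.8660i] + 2·[4, -2, -2]

Computing element-wise:
Z[0] = 4·(0) + 2·(4) = 8
Z[1] = 4·(-4.5000-0.8660i) + 2·(-2) = -22.0000-3.4640i
Z[2] = 4·(-4.5000+0.8660i) + 2·(-2) = -22.0000+3.4640i

DFT(4x + 2y) = 4·X + 2·Y = [8, -22.0000-3.4640i, -22.0000+3.4640i]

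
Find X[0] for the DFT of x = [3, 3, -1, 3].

X[0] = Σ(n=0 to 3) x[n] · ω_4^0 = Σ x[n]
= (3) + (3) + (-1) + (3)

X[0] = 8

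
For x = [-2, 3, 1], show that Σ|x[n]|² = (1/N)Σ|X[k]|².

Time domain:
Σ|x[n]|² = |-2|² + |3|² + |1|² = 14.0000

Frequency domain:
(1/3)Σ|X[k]|² = (1/3)(|2|² + |-4.0000-1.7321i|² + |-4.0000+1.7321i|²) = (1/3)·42.0000 = 14.0000

Both sides agree, confirming Parseval's theorem.

Σ|x[n]|² = (1/N)Σ|X[k]|² = 14.0000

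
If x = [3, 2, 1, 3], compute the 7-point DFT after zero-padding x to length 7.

Original 4-point DFT: [9, 2+1i, -1, 2-1i]
Zero-padded 7-point DFT provides frequency interpolation.

DFT_7([x, 0, ...]) = [9, 1.3216-3.8402i, 3.5245+0.8295i, 1.1540-3.0107i, 1.1540+3.0107i, 3.5245-0.8295i, 1.3216+3.8402i]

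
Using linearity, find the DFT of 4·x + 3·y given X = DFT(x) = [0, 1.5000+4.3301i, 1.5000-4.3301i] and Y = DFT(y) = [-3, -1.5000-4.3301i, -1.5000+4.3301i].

By linearity: DFT(4x + 3y) = 4·DFT(x) + 3·DFT(y)
= 4·[0, 1.5000+4.3301i, 1.5000-4.3301i] + 3·[-3, -1.5000-4.3301i, -1.5000+4.3301i]

Computing element-wise:
Z[0] = 4·(0) + 3·(-3) = -9
Z[1] = 4·(1.5000+4.3301i) + 3·(-1.5000-4.3301i) = 1.5000+4.3301i
Z[2] = 4·(1.5000-4.3301i) + 3·(-1.5000+4.3301i) = 1.5000-4.3301i

DFT(4x + 3y) = 4·X + 3·Y = [-9, 1.5000+4.3301i, 1.5000-4.3301i]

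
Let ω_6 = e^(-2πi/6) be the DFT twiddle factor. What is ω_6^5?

ω_6^5 = e^(-2πi·5/6)
= cos(-2π·5/6) + i·sin(-2π·5/6)
= cos(-10π/6) + i·sin(-10π/6)

ω_6^5 = cos(-10π/6) + i·sin(-10π/6) = 0.5000+0.8660i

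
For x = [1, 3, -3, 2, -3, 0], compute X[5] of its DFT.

X[5] = Σ(n=0 to 5) x[n] · ω_6^(5n) where ω_6 = e^(-2πi/6)
= (1)·ω_6^0 + (3)·ω_6^5 + (-3)·ω_6^10 + (2)·ω_6^15 + (-3)·ω_6^20 + (0)·ω_6^25

X[5] = 3.5000+2.5981i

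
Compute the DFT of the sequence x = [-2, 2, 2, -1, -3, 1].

X[k] = Σ(n=0 to 5) x[n] · ω_6^(nk)
where ω_6 = e^(-2πi/6)

Computing each X[k]:
X[0] = -1
X[1] = 1.0000-5.1962i
X[2] = -4.0000+3.4641i
X[3] = -5
X[4] = -4.0000-3.4641i
X[5] = 1.0000+5.1962i

X = [-1, 1.0000-5.1962i, -4.0000+3.4641i, -5, -4.0000-3.4641i, 1.0000+5.1962i]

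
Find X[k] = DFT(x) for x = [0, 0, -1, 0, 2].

X[k] = Σ(n=0 to 4) x[n] · ω_5^(nk)
where ω_5 = e^(-2πi/5)

Computing each X[k]:
X[0] = 1
X[1] = 1.4271+2.4899i
X[2] = -1.9271+0.2245i
X[3] = -1.9271-0.2245i
X[4] = 1.4271-2.4899i

X = [1, 1.4271+2.4899i, -1.9271+0.2245i, -1.9271-0.2245i, 1.4271-2.4899i]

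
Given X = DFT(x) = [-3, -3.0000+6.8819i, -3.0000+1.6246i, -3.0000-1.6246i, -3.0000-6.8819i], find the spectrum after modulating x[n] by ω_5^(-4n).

Modulation property: DFT(ω_5^(-4n)·x[n]) = X[(k-4) mod 5], so circularly shift X by 4 positions.

X[k-4] = [-3.0000+6.8819i, -3.0000+1.6246i, -3.0000-1.6246i, -3.0000-6.8819i, -3]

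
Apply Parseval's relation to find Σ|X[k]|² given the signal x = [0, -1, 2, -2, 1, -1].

Parseval: Σ|x[n]|² = (1/N)Σ|X[k]|², so Σ|X[k]|² = N·Σ|x[n]|² = 6·11.0000

Σ|X[k]|² = N·Σ|x[n]|² = 6·11.0000 = 66.0000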